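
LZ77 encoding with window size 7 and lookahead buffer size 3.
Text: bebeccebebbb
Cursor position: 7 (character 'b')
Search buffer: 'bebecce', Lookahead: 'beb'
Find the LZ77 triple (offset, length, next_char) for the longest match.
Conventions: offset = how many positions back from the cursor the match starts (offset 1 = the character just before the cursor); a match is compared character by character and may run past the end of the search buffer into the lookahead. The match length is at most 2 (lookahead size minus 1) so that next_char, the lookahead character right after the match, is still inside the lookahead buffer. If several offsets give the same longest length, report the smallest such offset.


Try each offset into the search buffer:
  offset=1 (pos 6, char 'e'): match length 0
  offset=2 (pos 5, char 'c'): match length 0
  offset=3 (pos 4, char 'c'): match length 0
  offset=4 (pos 3, char 'e'): match length 0
  offset=5 (pos 2, char 'b'): match length 2
  offset=6 (pos 1, char 'e'): match length 0
  offset=7 (pos 0, char 'b'): match length 2
Longest match has length 2, found at offsets 5, 7; take the smallest, offset 5.
next_char = character at position 7 + 2 = 9 -> 'b'

Best match: offset=5, length=2 (matching 'be' starting at position 2)
LZ77 triple: (5, 2, 'b')


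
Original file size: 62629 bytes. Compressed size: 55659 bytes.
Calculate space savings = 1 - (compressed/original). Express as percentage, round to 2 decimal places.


ratio = compressed/original = 55659/62629 = 0.88871
savings = 1 - ratio = 1 - 0.88871 = 0.11129
as a percentage: 0.11129 * 100 = 11.13%

Space savings = 1 - 55659/62629 = 11.13%


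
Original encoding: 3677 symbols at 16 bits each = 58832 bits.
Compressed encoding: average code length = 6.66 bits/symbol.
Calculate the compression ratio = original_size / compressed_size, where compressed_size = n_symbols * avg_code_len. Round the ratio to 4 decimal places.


original_size = n_symbols * orig_bits = 3677 * 16 = 58832 bits
compressed_size = n_symbols * avg_code_len = 3677 * 6.66 = 24488.82 bits
ratio = original_size / compressed_size = 58832 / 24488.82 = 2.4024

Compression ratio = 2.4024


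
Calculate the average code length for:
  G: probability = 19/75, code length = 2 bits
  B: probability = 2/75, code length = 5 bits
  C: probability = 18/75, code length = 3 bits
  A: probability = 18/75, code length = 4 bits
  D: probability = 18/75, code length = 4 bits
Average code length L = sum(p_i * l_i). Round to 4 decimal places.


Weighted contributions p_i * l_i:
  G: (19/75) * 2 = 38/75
  B: (2/75) * 5 = 10/75
  C: (18/75) * 3 = 54/75
  A: (18/75) * 4 = 72/75
  D: (18/75) * 4 = 72/75
Sum = (38 + 10 + 54 + 72 + 72)/75 = 246/75

L = 246/75 = 3.2800 bits/symbol


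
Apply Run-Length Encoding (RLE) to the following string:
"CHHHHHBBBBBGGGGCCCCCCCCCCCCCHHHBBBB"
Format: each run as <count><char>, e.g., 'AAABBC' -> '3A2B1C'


Scanning runs left to right:
  i=0: run of 'C' x 1 -> '1C'
  i=1: run of 'H' x 5 -> '5H'
  i=6: run of 'B' x 5 -> '5B'
  i=11: run of 'G' x 4 -> '4G'
  i=15: run of 'C' x 13 -> '13C'
  i=28: run of 'H' x 3 -> '3H'
  i=31: run of 'B' x 4 -> '4B'

RLE = 1C5H5B4G13C3H4B


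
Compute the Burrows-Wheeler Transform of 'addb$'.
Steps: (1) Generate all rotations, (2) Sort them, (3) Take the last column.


Rotations (sorted):
  0: $addb -> last char: b
  1: addb$ -> last char: $
  2: b$add -> last char: d
  3: db$ad -> last char: d
  4: ddb$a -> last char: a


BWT = b$dda


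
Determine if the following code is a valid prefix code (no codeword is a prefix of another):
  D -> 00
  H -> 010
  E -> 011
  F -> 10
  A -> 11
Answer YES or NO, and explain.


Checking each pair (does one codeword prefix another?):
  D='00' vs H='010': no prefix
  D='00' vs E='011': no prefix
  D='00' vs F='10': no prefix
  D='00' vs A='11': no prefix
  H='010' vs D='00': no prefix
  H='010' vs E='011': no prefix
  H='010' vs F='10': no prefix
  H='010' vs A='11': no prefix
  E='011' vs D='00': no prefix
  E='011' vs H='010': no prefix
  E='011' vs F='10': no prefix
  E='011' vs A='11': no prefix
  F='10' vs D='00': no prefix
  F='10' vs H='010': no prefix
  F='10' vs E='011': no prefix
  F='10' vs A='11': no prefix
  A='11' vs D='00': no prefix
  A='11' vs H='010': no prefix
  A='11' vs E='011': no prefix
  A='11' vs F='10': no prefix
No violation found over all pairs.

YES -- this is a valid prefix code. No codeword is a prefix of any other codeword.


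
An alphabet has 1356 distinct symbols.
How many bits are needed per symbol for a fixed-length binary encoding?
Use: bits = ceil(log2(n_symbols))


log2(1356) = 10.4051
Bracket: 2^10 = 1024 < 1356 <= 2^11 = 2048
So ceil(log2(1356)) = 11

bits = ceil(log2(1356)) = ceil(10.4051) = 11 bits


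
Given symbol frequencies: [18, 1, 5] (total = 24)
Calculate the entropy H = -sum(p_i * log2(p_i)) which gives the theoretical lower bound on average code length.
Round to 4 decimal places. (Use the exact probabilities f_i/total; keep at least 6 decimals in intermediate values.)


Per-symbol terms -p_i * log2(p_i) with p_i = f_i/24:
  p = 18/24 = 0.750000: log2(p) = -0.415037, -p*log2(p) = 0.311278
  p = 1/24 = 0.041667: log2(p) = -4.584963, -p*log2(p) = 0.191040
  p = 5/24 = 0.208333: log2(p) = -2.263034, -p*log2(p) = 0.471466
H = 0.311278 + 0.191040 + 0.471466 = 0.973784

H = 0.9738 bits/symbol


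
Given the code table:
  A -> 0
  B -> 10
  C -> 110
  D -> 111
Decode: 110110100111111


Decoding:
110 -> C
110 -> C
10 -> B
0 -> A
111 -> D
111 -> D


Result: CCBADD


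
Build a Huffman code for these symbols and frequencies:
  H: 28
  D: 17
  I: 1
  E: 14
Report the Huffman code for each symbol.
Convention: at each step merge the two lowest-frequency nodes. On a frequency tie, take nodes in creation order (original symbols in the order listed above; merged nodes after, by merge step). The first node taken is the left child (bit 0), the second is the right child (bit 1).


Huffman tree construction:
Step 1: Merge I(1) + E(14) = 15
Step 2: Merge (I+E)(15) + D(17) = 32
Step 3: Merge H(28) + ((I+E)+D)(32) = 60
Read each symbol's code off the tree from the root (left child = 0, right child = 1).

Codes:
  H: 0 (length 1)
  D: 11 (length 2)
  I: 100 (length 3)
  E: 101 (length 3)
Average code length: 107/60 = 1.7833 bits/symbol


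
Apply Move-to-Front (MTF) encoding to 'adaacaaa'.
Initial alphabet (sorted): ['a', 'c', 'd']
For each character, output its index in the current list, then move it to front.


MTF encoding:
'a': index 0 in ['a', 'c', 'd'] -> ['a', 'c', 'd']
'd': index 2 in ['a', 'c', 'd'] -> ['d', 'a', 'c']
'a': index 1 in ['d', 'a', 'c'] -> ['a', 'd', 'c']
'a': index 0 in ['a', 'd', 'c'] -> ['a', 'd', 'c']
'c': index 2 in ['a', 'd', 'c'] -> ['c', 'a', 'd']
'a': index 1 in ['c', 'a', 'd'] -> ['a', 'c', 'd']
'a': index 0 in ['a', 'c', 'd'] -> ['a', 'c', 'd']
'a': index 0 in ['a', 'c', 'd'] -> ['a', 'c', 'd']


Output: [0, 2, 1, 0, 2, 1, 0, 0]


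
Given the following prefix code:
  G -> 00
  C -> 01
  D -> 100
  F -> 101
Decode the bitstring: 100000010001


Decoding step by step:
Bits 100 -> D
Bits 00 -> G
Bits 00 -> G
Bits 100 -> D
Bits 01 -> C


Decoded message: DGGDC


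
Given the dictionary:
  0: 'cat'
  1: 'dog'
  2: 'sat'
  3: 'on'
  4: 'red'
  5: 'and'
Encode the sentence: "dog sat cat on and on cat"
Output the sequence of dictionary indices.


Look up each word in the dictionary:
  'dog' -> 1
  'sat' -> 2
  'cat' -> 0
  'on' -> 3
  'and' -> 5
  'on' -> 3
  'cat' -> 0

Encoded: [1, 2, 0, 3, 5, 3, 0]


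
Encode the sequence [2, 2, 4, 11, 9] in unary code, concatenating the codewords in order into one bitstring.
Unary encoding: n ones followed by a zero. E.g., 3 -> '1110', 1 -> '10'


Encode each number as n ones followed by a terminating 0:
  2 -> 110 (3 bits)
  2 -> 110 (3 bits)
  4 -> 11110 (5 bits)
  11 -> 111111111110 (12 bits)
  9 -> 1111111110 (10 bits)
Total length = 3 + 3 + 5 + 12 + 10 = 33 bits.

Unary([2, 2, 4, 11, 9]) = 110110111101111111111101111111110 (33 bits)


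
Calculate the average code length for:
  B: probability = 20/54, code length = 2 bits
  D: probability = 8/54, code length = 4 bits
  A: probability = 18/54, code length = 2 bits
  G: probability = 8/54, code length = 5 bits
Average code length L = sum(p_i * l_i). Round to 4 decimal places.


Weighted contributions p_i * l_i:
  B: (20/54) * 2 = 40/54
  D: (8/54) * 4 = 32/54
  A: (18/54) * 2 = 36/54
  G: (8/54) * 5 = 40/54
Sum = (40 + 32 + 36 + 40)/54 = 148/54

L = 148/54 = 2.7407 bits/symbol


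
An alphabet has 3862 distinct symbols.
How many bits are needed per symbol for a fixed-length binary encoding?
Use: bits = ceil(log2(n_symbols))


log2(3862) = 11.9151
Bracket: 2^11 = 2048 < 3862 <= 2^12 = 4096
So ceil(log2(3862)) = 12

bits = ceil(log2(3862)) = ceil(11.9151) = 12 bits


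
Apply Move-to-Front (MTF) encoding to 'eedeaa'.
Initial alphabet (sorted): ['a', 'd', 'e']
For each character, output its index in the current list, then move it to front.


MTF encoding:
'e': index 2 in ['a', 'd', 'e'] -> ['e', 'a', 'd']
'e': index 0 in ['e', 'a', 'd'] -> ['e', 'a', 'd']
'd': index 2 in ['e', 'a', 'd'] -> ['d', 'e', 'a']
'e': index 1 in ['d', 'e', 'a'] -> ['e', 'd', 'a']
'a': index 2 in ['e', 'd', 'a'] -> ['a', 'e', 'd']
'a': index 0 in ['a', 'e', 'd'] -> ['a', 'e', 'd']


Output: [2, 0, 2, 1, 2, 0]


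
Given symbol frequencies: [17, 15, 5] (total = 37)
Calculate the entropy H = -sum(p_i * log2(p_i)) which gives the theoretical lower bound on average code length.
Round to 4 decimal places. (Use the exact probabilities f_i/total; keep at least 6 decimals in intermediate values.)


Per-symbol terms -p_i * log2(p_i) with p_i = f_i/37:
  p = 17/37 = 0.459459: log2(p) = -1.121991, -p*log2(p) = 0.515509
  p = 15/37 = 0.405405: log2(p) = -1.302563, -p*log2(p) = 0.528066
  p = 5/37 = 0.135135: log2(p) = -2.887525, -p*log2(p) = 0.390206
H = 0.515509 + 0.528066 + 0.390206 = 1.433781

H = 1.4338 bits/symbol


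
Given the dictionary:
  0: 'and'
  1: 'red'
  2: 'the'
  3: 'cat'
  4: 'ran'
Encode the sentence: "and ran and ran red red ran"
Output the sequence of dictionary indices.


Look up each word in the dictionary:
  'and' -> 0
  'ran' -> 4
  'and' -> 0
  'ran' -> 4
  'red' -> 1
  'red' -> 1
  'ran' -> 4

Encoded: [0, 4, 0, 4, 1, 1, 4]


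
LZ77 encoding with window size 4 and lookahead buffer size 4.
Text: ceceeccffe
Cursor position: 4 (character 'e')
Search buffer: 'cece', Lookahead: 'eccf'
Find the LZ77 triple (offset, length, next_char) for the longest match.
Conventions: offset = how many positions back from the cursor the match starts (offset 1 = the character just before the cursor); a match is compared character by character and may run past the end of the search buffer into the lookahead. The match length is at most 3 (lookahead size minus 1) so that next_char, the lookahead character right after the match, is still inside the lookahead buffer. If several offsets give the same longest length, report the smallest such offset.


Try each offset into the search buffer:
  offset=1 (pos 3, char 'e'): match length 1
  offset=2 (pos 2, char 'c'): match length 0
  offset=3 (pos 1, char 'e'): match length 2
  offset=4 (pos 0, char 'c'): match length 0
Longest match has length 2 at offset 3.
next_char = character at position 4 + 2 = 6 -> 'c'

Best match: offset=3, length=2 (matching 'ec' starting at position 1)
LZ77 triple: (3, 2, 'c')


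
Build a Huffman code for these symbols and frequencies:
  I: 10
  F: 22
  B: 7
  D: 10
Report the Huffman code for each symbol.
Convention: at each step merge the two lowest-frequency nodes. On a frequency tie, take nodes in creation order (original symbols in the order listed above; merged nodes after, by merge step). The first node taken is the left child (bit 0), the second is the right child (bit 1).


Huffman tree construction:
Step 1: Merge B(7) + I(10) = 17
Step 2: Merge D(10) + (B+I)(17) = 27
Step 3: Merge F(22) + (D+(B+I))(27) = 49
Read each symbol's code off the tree from the root (left child = 0, right child = 1).

Codes:
  I: 111 (length 3)
  F: 0 (length 1)
  B: 110 (length 3)
  D: 10 (length 2)
Average code length: 93/49 = 1.8980 bits/symbol


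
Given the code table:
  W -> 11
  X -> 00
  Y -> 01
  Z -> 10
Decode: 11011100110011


Decoding:
11 -> W
01 -> Y
11 -> W
00 -> X
11 -> W
00 -> X
11 -> W


Result: WYWXWXW


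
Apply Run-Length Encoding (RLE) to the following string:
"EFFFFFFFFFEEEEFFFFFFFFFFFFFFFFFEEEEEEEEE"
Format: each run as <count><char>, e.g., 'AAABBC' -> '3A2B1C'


Scanning runs left to right:
  i=0: run of 'E' x 1 -> '1E'
  i=1: run of 'F' x 9 -> '9F'
  i=10: run of 'E' x 4 -> '4E'
  i=14: run of 'F' x 17 -> '17F'
  i=31: run of 'E' x 9 -> '9E'

RLE = 1E9F4E17F9E


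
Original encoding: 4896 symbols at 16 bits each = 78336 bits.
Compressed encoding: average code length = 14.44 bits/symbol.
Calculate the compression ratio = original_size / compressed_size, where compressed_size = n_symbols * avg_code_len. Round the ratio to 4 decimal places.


original_size = n_symbols * orig_bits = 4896 * 16 = 78336 bits
compressed_size = n_symbols * avg_code_len = 4896 * 14.44 = 70698.24 bits
ratio = original_size / compressed_size = 78336 / 70698.24 = 1.108

Compression ratio = 1.108


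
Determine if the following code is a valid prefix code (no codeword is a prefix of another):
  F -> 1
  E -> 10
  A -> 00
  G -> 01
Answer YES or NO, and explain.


Checking each pair (does one codeword prefix another?):
  F='1' vs E='10': prefix -- VIOLATION

NO -- this is NOT a valid prefix code. F (1) is a prefix of E (10).


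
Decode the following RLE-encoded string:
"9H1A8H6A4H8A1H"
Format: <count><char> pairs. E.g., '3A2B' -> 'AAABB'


Expanding each <count><char> pair:
  9H -> 'HHHHHHHHH'
  1A -> 'A'
  8H -> 'HHHHHHHH'
  6A -> 'AAAAAA'
  4H -> 'HHHH'
  8A -> 'AAAAAAAA'
  1H -> 'H'

Decoded = HHHHHHHHHAHHHHHHHHAAAAAAHHHHAAAAAAAAH


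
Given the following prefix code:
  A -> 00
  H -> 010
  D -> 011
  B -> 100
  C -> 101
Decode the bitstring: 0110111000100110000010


Decoding step by step:
Bits 011 -> D
Bits 011 -> D
Bits 100 -> B
Bits 010 -> H
Bits 011 -> D
Bits 00 -> A
Bits 00 -> A
Bits 010 -> H


Decoded message: DDBHDAAH


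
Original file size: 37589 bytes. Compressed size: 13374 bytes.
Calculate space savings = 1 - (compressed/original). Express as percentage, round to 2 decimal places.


ratio = compressed/original = 13374/37589 = 0.355796
savings = 1 - ratio = 1 - 0.355796 = 0.644204
as a percentage: 0.644204 * 100 = 64.42%

Space savings = 1 - 13374/37589 = 64.42%


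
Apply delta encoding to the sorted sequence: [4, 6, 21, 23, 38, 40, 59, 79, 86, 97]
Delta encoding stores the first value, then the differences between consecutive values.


First value: 4
Deltas:
  6 - 4 = 2
  21 - 6 = 15
  23 - 21 = 2
  38 - 23 = 15
  40 - 38 = 2
  59 - 40 = 19
  79 - 59 = 20
  86 - 79 = 7
  97 - 86 = 11


Delta encoded: [4, 2, 15, 2, 15, 2, 19, 20, 7, 11]


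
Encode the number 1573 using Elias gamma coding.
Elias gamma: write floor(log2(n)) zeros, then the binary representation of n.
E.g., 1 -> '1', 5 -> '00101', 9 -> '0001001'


num_bits = floor(log2(1573)) + 1 = 11
leading_zeros = num_bits - 1 = 10
binary(1573) = 11000100101

Elias gamma(1573) = '0000000000' + '11000100101' = 000000000011000100101 (21 bits)


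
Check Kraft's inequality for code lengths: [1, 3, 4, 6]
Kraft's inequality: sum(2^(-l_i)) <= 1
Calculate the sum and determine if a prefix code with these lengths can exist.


Sum = 2^(-1) + 2^(-3) + 2^(-4) + 2^(-6)
    = 0.5 + 0.125 + 0.0625 + 0.015625
    = 45/64 = 0.703125
Since 0.703125 <= 1, Kraft's inequality IS satisfied.
A prefix code with these lengths CAN exist.

Kraft sum = 0.703125. Satisfied.


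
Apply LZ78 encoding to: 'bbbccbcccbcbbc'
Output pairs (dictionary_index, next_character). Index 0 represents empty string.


LZ78 encoding steps:
Dictionary: {0: ''}
Step 1: w='' (idx 0), next='b' -> output (0, 'b'), add 'b' as idx 1
Step 2: w='b' (idx 1), next='b' -> output (1, 'b'), add 'bb' as idx 2
Step 3: w='' (idx 0), next='c' -> output (0, 'c'), add 'c' as idx 3
Step 4: w='c' (idx 3), next='b' -> output (3, 'b'), add 'cb' as idx 4
Step 5: w='c' (idx 3), next='c' -> output (3, 'c'), add 'cc' as idx 5
Step 6: w='cb' (idx 4), next='c' -> output (4, 'c'), add 'cbc' as idx 6
Step 7: w='bb' (idx 2), next='c' -> output (2, 'c'), add 'bbc' as idx 7


Encoded: [(0, 'b'), (1, 'b'), (0, 'c'), (3, 'b'), (3, 'c'), (4, 'c'), (2, 'c')]


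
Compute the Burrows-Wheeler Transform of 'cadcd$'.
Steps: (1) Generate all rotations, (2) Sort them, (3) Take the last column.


Rotations (sorted):
  0: $cadcd -> last char: d
  1: adcd$c -> last char: c
  2: cadcd$ -> last char: $
  3: cd$cad -> last char: d
  4: d$cadc -> last char: c
  5: dcd$ca -> last char: a


BWT = dc$dca


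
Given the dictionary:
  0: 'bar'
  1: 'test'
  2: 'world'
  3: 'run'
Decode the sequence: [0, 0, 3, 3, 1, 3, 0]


Look up each index in the dictionary:
  0 -> 'bar'
  0 -> 'bar'
  3 -> 'run'
  3 -> 'run'
  1 -> 'test'
  3 -> 'run'
  0 -> 'bar'

Decoded: "bar bar run run test run bar"


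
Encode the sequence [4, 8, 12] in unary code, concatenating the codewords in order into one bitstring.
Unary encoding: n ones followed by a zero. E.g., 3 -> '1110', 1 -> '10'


Encode each number as n ones followed by a terminating 0:
  4 -> 11110 (5 bits)
  8 -> 111111110 (9 bits)
  12 -> 1111111111110 (13 bits)
Total length = 5 + 9 + 13 = 27 bits.

Unary([4, 8, 12]) = 111101111111101111111111110 (27 bits)


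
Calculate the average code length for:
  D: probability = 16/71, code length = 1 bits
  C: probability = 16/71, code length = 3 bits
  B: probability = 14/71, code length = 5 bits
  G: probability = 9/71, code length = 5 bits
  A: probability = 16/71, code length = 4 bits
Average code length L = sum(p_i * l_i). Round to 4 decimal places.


Weighted contributions p_i * l_i:
  D: (16/71) * 1 = 16/71
  C: (16/71) * 3 = 48/71
  B: (14/71) * 5 = 70/71
  G: (9/71) * 5 = 45/71
  A: (16/71) * 4 = 64/71
Sum = (16 + 48 + 70 + 45 + 64)/71 = 243/71

L = 243/71 = 3.4225 bits/symbol


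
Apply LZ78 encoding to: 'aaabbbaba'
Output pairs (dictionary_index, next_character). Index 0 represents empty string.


LZ78 encoding steps:
Dictionary: {0: ''}
Step 1: w='' (idx 0), next='a' -> output (0, 'a'), add 'a' as idx 1
Step 2: w='a' (idx 1), next='a' -> output (1, 'a'), add 'aa' as idx 2
Step 3: w='' (idx 0), next='b' -> output (0, 'b'), add 'b' as idx 3
Step 4: w='b' (idx 3), next='b' -> output (3, 'b'), add 'bb' as idx 4
Step 5: w='a' (idx 1), next='b' -> output (1, 'b'), add 'ab' as idx 5
Step 6: w='a' (idx 1), end of input -> output (1, '')


Encoded: [(0, 'a'), (1, 'a'), (0, 'b'), (3, 'b'), (1, 'b'), (1, '')]


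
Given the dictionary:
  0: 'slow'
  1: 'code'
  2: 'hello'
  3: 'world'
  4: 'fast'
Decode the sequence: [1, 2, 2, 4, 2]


Look up each index in the dictionary:
  1 -> 'code'
  2 -> 'hello'
  2 -> 'hello'
  4 -> 'fast'
  2 -> 'hello'

Decoded: "code hello hello fast hello"


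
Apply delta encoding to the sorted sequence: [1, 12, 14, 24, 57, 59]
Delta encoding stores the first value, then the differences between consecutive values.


First value: 1
Deltas:
  12 - 1 = 11
  14 - 12 = 2
  24 - 14 = 10
  57 - 24 = 33
  59 - 57 = 2


Delta encoded: [1, 11, 2, 10, 33, 2]


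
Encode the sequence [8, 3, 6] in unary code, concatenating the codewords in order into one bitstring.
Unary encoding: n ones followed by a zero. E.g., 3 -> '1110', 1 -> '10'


Encode each number as n ones followed by a terminating 0:
  8 -> 111111110 (9 bits)
  3 -> 1110 (4 bits)
  6 -> 1111110 (7 bits)
Total length = 9 + 4 + 7 = 20 bits.

Unary([8, 3, 6]) = 11111111011101111110 (20 bits)


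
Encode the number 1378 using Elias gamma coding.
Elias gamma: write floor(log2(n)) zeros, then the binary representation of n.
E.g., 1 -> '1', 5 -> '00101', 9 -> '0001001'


num_bits = floor(log2(1378)) + 1 = 11
leading_zeros = num_bits - 1 = 10
binary(1378) = 10101100010

Elias gamma(1378) = '0000000000' + '10101100010' = 000000000010101100010 (21 bits)


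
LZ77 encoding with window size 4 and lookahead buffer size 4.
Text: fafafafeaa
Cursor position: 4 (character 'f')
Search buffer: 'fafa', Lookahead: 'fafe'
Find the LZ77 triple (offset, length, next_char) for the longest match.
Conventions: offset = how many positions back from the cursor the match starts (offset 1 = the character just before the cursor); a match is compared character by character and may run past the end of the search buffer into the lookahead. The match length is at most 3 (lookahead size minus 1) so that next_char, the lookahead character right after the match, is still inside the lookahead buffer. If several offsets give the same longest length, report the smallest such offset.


Try each offset into the search buffer:
  offset=1 (pos 3, char 'a'): match length 0
  offset=2 (pos 2, char 'f'): match length 3
  offset=3 (pos 1, char 'a'): match length 0
  offset=4 (pos 0, char 'f'): match length 3
Longest match has length 3, found at offsets 2, 4; take the smallest, offset 2.
next_char = character at position 4 + 3 = 7 -> 'e'

Best match: offset=2, length=3 (matching 'faf' starting at position 2)
LZ77 triple: (2, 3, 'e')


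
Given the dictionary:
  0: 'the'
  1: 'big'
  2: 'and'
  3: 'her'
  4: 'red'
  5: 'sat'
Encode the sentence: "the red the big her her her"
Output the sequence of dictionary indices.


Look up each word in the dictionary:
  'the' -> 0
  'red' -> 4
  'the' -> 0
  'big' -> 1
  'her' -> 3
  'her' -> 3
  'her' -> 3

Encoded: [0, 4, 0, 1, 3, 3, 3]


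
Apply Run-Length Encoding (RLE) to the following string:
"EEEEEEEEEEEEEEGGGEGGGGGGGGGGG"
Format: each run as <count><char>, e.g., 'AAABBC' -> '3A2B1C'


Scanning runs left to right:
  i=0: run of 'E' x 14 -> '14E'
  i=14: run of 'G' x 3 -> '3G'
  i=17: run of 'E' x 1 -> '1E'
  i=18: run of 'G' x 11 -> '11G'

RLE = 14E3G1E11G


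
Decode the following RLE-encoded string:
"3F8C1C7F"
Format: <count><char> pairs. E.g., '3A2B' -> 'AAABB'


Expanding each <count><char> pair:
  3F -> 'FFF'
  8C -> 'CCCCCCCC'
  1C -> 'C'
  7F -> 'FFFFFFF'

Decoded = FFFCCCCCCCCCFFFFFFF


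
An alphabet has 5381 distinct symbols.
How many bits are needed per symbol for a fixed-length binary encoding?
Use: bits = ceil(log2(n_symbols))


log2(5381) = 12.3937
Bracket: 2^12 = 4096 < 5381 <= 2^13 = 8192
So ceil(log2(5381)) = 13

bits = ceil(log2(5381)) = ceil(12.3937) = 13 bits


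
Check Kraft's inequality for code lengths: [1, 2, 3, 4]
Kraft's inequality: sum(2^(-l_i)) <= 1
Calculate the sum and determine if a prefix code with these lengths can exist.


Sum = 2^(-1) + 2^(-2) + 2^(-3) + 2^(-4)
    = 0.5 + 0.25 + 0.125 + 0.0625
    = 15/16 = 0.9375
Since 0.9375 <= 1, Kraft's inequality IS satisfied.
A prefix code with these lengths CAN exist.

Kraft sum = 0.9375. Satisfied.


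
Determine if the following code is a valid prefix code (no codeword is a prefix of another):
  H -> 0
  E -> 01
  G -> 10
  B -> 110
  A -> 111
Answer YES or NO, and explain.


Checking each pair (does one codeword prefix another?):
  H='0' vs E='01': prefix -- VIOLATION

NO -- this is NOT a valid prefix code. H (0) is a prefix of E (01).


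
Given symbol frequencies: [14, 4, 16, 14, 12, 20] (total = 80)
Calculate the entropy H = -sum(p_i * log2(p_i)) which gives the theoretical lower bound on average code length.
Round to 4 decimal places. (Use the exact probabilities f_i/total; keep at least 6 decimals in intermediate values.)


Per-symbol terms -p_i * log2(p_i) with p_i = f_i/80:
  p = 14/80 = 0.175000: log2(p) = -2.514573, -p*log2(p) = 0.440050
  p = 4/80 = 0.050000: log2(p) = -4.321928, -p*log2(p) = 0.216096
  p = 16/80 = 0.200000: log2(p) = -2.321928, -p*log2(p) = 0.464386
  p = 14/80 = 0.175000: log2(p) = -2.514573, -p*log2(p) = 0.440050
  p = 12/80 = 0.150000: log2(p) = -2.736966, -p*log2(p) = 0.410545
  p = 20/80 = 0.250000: log2(p) = -2.000000, -p*log2(p) = 0.500000
H = 0.440050 + 0.216096 + 0.464386 + 0.440050 + 0.410545 + 0.500000 = 2.471127

H = 2.4711 bits/symbol


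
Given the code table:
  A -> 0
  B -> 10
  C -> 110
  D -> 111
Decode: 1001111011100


Decoding:
10 -> B
0 -> A
111 -> D
10 -> B
111 -> D
0 -> A
0 -> A


Result: BADBDAA


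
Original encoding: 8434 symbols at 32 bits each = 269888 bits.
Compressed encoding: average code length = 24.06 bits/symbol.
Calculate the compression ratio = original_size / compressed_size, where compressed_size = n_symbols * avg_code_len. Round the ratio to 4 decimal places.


original_size = n_symbols * orig_bits = 8434 * 32 = 269888 bits
compressed_size = n_symbols * avg_code_len = 8434 * 24.06 = 202922.04 bits
ratio = original_size / compressed_size = 269888 / 202922.04 = 1.33

Compression ratio = 1.33


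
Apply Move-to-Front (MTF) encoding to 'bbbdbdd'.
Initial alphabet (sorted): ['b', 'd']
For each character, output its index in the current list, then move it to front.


MTF encoding:
'b': index 0 in ['b', 'd'] -> ['b', 'd']
'b': index 0 in ['b', 'd'] -> ['b', 'd']
'b': index 0 in ['b', 'd'] -> ['b', 'd']
'd': index 1 in ['b', 'd'] -> ['d', 'b']
'b': index 1 in ['d', 'b'] -> ['b', 'd']
'd': index 1 in ['b', 'd'] -> ['d', 'b']
'd': index 0 in ['d', 'b'] -> ['d', 'b']


Output: [0, 0, 0, 1, 1, 1, 0]


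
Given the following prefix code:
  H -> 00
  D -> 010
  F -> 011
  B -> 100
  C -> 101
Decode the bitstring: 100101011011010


Decoding step by step:
Bits 100 -> B
Bits 101 -> C
Bits 011 -> F
Bits 011 -> F
Bits 010 -> D


Decoded message: BCFFD


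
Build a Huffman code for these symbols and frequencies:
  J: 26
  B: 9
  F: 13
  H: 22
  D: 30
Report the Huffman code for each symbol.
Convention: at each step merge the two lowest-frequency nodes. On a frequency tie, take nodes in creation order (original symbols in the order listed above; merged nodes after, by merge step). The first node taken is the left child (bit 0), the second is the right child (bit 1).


Huffman tree construction:
Step 1: Merge B(9) + F(13) = 22
Step 2: Merge H(22) + (B+F)(22) = 44
Step 3: Merge J(26) + D(30) = 56
Step 4: Merge (H+(B+F))(44) + (J+D)(56) = 100
Read each symbol's code off the tree from the root (left child = 0, right child = 1).

Codes:
  J: 10 (length 2)
  B: 010 (length 3)
  F: 011 (length 3)
  H: 00 (length 2)
  D: 11 (length 2)
Average code length: 222/100 = 2.2200 bits/symbol


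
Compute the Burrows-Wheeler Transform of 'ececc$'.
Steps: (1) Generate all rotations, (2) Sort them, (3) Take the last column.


Rotations (sorted):
  0: $ececc -> last char: c
  1: c$ecec -> last char: c
  2: cc$ece -> last char: e
  3: cecc$e -> last char: e
  4: ecc$ec -> last char: c
  5: ececc$ -> last char: $


BWT = cceec$


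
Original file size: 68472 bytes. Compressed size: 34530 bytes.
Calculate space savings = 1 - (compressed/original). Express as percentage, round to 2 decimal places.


ratio = compressed/original = 34530/68472 = 0.504294
savings = 1 - ratio = 1 - 0.504294 = 0.495706
as a percentage: 0.495706 * 100 = 49.57%

Space savings = 1 - 34530/68472 = 49.57%


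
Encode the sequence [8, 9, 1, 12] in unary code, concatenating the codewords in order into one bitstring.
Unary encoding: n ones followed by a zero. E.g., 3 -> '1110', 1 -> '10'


Encode each number as n ones followed by a terminating 0:
  8 -> 111111110 (9 bits)
  9 -> 1111111110 (10 bits)
  1 -> 10 (2 bits)
  12 -> 1111111111110 (13 bits)
Total length = 9 + 10 + 2 + 13 = 34 bits.

Unary([8, 9, 1, 12]) = 1111111101111111110101111111111110 (34 bits)


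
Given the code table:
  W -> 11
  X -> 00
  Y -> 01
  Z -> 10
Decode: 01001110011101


Decoding:
01 -> Y
00 -> X
11 -> W
10 -> Z
01 -> Y
11 -> W
01 -> Y


Result: YXWZYWY


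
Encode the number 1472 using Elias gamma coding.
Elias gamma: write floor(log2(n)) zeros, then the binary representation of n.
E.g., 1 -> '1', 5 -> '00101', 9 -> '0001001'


num_bits = floor(log2(1472)) + 1 = 11
leading_zeros = num_bits - 1 = 10
binary(1472) = 10111000000

Elias gamma(1472) = '0000000000' + '10111000000' = 000000000010111000000 (21 bits)


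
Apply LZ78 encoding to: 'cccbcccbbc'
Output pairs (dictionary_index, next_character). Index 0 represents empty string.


LZ78 encoding steps:
Dictionary: {0: ''}
Step 1: w='' (idx 0), next='c' -> output (0, 'c'), add 'c' as idx 1
Step 2: w='c' (idx 1), next='c' -> output (1, 'c'), add 'cc' as idx 2
Step 3: w='' (idx 0), next='b' -> output (0, 'b'), add 'b' as idx 3
Step 4: w='cc' (idx 2), next='c' -> output (2, 'c'), add 'ccc' as idx 4
Step 5: w='b' (idx 3), next='b' -> output (3, 'b'), add 'bb' as idx 5
Step 6: w='c' (idx 1), end of input -> output (1, '')


Encoded: [(0, 'c'), (1, 'c'), (0, 'b'), (2, 'c'), (3, 'b'), (1, '')]


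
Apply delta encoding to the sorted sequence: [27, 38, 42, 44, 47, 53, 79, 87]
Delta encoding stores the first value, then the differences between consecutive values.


First value: 27
Deltas:
  38 - 27 = 11
  42 - 38 = 4
  44 - 42 = 2
  47 - 44 = 3
  53 - 47 = 6
  79 - 53 = 26
  87 - 79 = 8


Delta encoded: [27, 11, 4, 2, 3, 6, 26, 8]


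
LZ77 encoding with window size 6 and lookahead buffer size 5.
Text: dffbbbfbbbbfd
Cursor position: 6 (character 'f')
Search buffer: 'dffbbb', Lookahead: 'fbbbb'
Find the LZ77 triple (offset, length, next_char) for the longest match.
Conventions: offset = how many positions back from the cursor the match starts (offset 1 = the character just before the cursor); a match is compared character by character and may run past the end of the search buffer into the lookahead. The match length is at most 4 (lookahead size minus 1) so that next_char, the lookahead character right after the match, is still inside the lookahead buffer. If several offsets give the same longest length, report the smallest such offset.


Try each offset into the search buffer:
  offset=1 (pos 5, char 'b'): match length 0
  offset=2 (pos 4, char 'b'): match length 0
  offset=3 (pos 3, char 'b'): match length 0
  offset=4 (pos 2, char 'f'): match length 4
  offset=5 (pos 1, char 'f'): match length 1
  offset=6 (pos 0, char 'd'): match length 0
Longest match has length 4 at offset 4.
next_char = character at position 6 + 4 = 10 -> 'b'

Best match: offset=4, length=4 (matching 'fbbb' starting at position 2)
LZ77 triple: (4, 4, 'b')


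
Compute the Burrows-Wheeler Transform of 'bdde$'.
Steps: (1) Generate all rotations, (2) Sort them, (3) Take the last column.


Rotations (sorted):
  0: $bdde -> last char: e
  1: bdde$ -> last char: $
  2: dde$b -> last char: b
  3: de$bd -> last char: d
  4: e$bdd -> last char: d


BWT = e$bdd


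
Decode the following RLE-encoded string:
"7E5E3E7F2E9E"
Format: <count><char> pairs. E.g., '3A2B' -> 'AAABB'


Expanding each <count><char> pair:
  7E -> 'EEEEEEE'
  5E -> 'EEEEE'
  3E -> 'EEE'
  7F -> 'FFFFFFF'
  2E -> 'EE'
  9E -> 'EEEEEEEEE'

Decoded = EEEEEEEEEEEEEEEFFFFFFFEEEEEEEEEEE


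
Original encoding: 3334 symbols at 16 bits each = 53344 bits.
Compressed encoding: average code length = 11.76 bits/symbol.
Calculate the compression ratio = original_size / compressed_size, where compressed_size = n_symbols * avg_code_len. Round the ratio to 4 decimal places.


original_size = n_symbols * orig_bits = 3334 * 16 = 53344 bits
compressed_size = n_symbols * avg_code_len = 3334 * 11.76 = 39207.84 bits
ratio = original_size / compressed_size = 53344 / 39207.84 = 1.3605

Compression ratio = 1.3605


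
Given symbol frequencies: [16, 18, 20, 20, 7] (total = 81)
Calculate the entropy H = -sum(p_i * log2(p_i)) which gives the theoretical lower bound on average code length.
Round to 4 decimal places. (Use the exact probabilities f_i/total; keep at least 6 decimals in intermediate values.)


Per-symbol terms -p_i * log2(p_i) with p_i = f_i/81:
  p = 16/81 = 0.197531: log2(p) = -2.339850, -p*log2(p) = 0.462193
  p = 18/81 = 0.222222: log2(p) = -2.169925, -p*log2(p) = 0.482206
  p = 20/81 = 0.246914: log2(p) = -2.017922, -p*log2(p) = 0.498252
  p = 20/81 = 0.246914: log2(p) = -2.017922, -p*log2(p) = 0.498252
  p = 7/81 = 0.086420: log2(p) = -3.532495, -p*log2(p) = 0.305277
H = 0.462193 + 0.482206 + 0.498252 + 0.498252 + 0.305277 = 2.246180

H = 2.2462 bits/symbol


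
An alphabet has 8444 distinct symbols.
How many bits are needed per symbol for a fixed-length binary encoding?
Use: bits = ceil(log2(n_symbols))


log2(8444) = 13.0437
Bracket: 2^13 = 8192 < 8444 <= 2^14 = 16384
So ceil(log2(8444)) = 14

bits = ceil(log2(8444)) = ceil(13.0437) = 14 bits


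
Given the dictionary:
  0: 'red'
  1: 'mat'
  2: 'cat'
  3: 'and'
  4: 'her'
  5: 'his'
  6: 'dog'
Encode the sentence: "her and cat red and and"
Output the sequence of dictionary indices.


Look up each word in the dictionary:
  'her' -> 4
  'and' -> 3
  'cat' -> 2
  'red' -> 0
  'and' -> 3
  'and' -> 3

Encoded: [4, 3, 2, 0, 3, 3]


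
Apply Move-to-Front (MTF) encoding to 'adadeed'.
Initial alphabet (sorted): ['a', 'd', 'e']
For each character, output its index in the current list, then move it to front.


MTF encoding:
'a': index 0 in ['a', 'd', 'e'] -> ['a', 'd', 'e']
'd': index 1 in ['a', 'd', 'e'] -> ['d', 'a', 'e']
'a': index 1 in ['d', 'a', 'e'] -> ['a', 'd', 'e']
'd': index 1 in ['a', 'd', 'e'] -> ['d', 'a', 'e']
'e': index 2 in ['d', 'a', 'e'] -> ['e', 'd', 'a']
'e': index 0 in ['e', 'd', 'a'] -> ['e', 'd', 'a']
'd': index 1 in ['e', 'd', 'a'] -> ['d', 'e', 'a']


Output: [0, 1, 1, 1, 2, 0, 1]


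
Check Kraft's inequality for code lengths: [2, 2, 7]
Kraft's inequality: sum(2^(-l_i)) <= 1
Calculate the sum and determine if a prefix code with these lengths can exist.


Sum = 2^(-2) + 2^(-2) + 2^(-7)
    = 0.25 + 0.25 + 0.0078125
    = 65/128 = 0.5078125
Since 0.5078125 <= 1, Kraft's inequality IS satisfied.
A prefix code with these lengths CAN exist.

Kraft sum = 0.5078125. Satisfied.


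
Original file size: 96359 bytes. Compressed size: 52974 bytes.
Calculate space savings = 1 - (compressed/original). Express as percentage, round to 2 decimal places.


ratio = compressed/original = 52974/96359 = 0.549757
savings = 1 - ratio = 1 - 0.549757 = 0.450243
as a percentage: 0.450243 * 100 = 45.02%

Space savings = 1 - 52974/96359 = 45.02%


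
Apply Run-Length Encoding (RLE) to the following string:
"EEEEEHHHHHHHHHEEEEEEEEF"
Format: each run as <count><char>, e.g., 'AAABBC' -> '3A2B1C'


Scanning runs left to right:
  i=0: run of 'E' x 5 -> '5E'
  i=5: run of 'H' x 9 -> '9H'
  i=14: run of 'E' x 8 -> '8E'
  i=22: run of 'F' x 1 -> '1F'

RLE = 5E9H8E1F


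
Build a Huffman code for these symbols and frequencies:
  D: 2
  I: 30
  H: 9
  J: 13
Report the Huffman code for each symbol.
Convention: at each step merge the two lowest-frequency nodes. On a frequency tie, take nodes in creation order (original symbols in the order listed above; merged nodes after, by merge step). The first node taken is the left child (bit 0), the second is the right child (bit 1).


Huffman tree construction:
Step 1: Merge D(2) + H(9) = 11
Step 2: Merge (D+H)(11) + J(13) = 24
Step 3: Merge ((D+H)+J)(24) + I(30) = 54
Read each symbol's code off the tree from the root (left child = 0, right child = 1).

Codes:
  D: 000 (length 3)
  I: 1 (length 1)
  H: 001 (length 3)
  J: 01 (length 2)
Average code length: 89/54 = 1.6481 bits/symbol


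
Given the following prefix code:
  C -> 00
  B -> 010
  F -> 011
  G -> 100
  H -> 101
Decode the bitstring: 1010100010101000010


Decoding step by step:
Bits 101 -> H
Bits 010 -> B
Bits 00 -> C
Bits 101 -> H
Bits 010 -> B
Bits 00 -> C
Bits 010 -> B


Decoded message: HBCHBCB


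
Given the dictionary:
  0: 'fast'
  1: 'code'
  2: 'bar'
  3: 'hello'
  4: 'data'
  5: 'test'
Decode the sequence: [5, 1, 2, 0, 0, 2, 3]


Look up each index in the dictionary:
  5 -> 'test'
  1 -> 'code'
  2 -> 'bar'
  0 -> 'fast'
  0 -> 'fast'
  2 -> 'bar'
  3 -> 'hello'

Decoded: "test code bar fast fast bar hello"


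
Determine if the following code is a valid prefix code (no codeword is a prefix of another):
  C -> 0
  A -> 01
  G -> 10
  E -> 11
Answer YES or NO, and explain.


Checking each pair (does one codeword prefix another?):
  C='0' vs A='01': prefix -- VIOLATION

NO -- this is NOT a valid prefix code. C (0) is a prefix of A (01).


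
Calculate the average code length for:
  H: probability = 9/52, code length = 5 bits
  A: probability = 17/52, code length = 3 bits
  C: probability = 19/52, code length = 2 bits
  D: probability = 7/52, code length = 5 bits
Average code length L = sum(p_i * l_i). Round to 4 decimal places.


Weighted contributions p_i * l_i:
  H: (9/52) * 5 = 45/52
  A: (17/52) * 3 = 51/52
  C: (19/52) * 2 = 38/52
  D: (7/52) * 5 = 35/52
Sum = (45 + 51 + 38 + 35)/52 = 169/52

L = 169/52 = 3.2500 bits/symbol


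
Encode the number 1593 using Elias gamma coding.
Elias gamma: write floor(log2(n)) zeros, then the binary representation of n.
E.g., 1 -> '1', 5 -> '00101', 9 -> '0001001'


num_bits = floor(log2(1593)) + 1 = 11
leading_zeros = num_bits - 1 = 10
binary(1593) = 11000111001

Elias gamma(1593) = '0000000000' + '11000111001' = 000000000011000111001 (21 bits)


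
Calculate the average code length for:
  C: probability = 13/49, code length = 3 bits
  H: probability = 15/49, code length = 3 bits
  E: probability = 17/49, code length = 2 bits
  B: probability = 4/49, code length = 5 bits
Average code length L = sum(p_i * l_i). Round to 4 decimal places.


Weighted contributions p_i * l_i:
  C: (13/49) * 3 = 39/49
  H: (15/49) * 3 = 45/49
  E: (17/49) * 2 = 34/49
  B: (4/49) * 5 = 20/49
Sum = (39 + 45 + 34 + 20)/49 = 138/49

L = 138/49 = 2.8163 bits/symbol


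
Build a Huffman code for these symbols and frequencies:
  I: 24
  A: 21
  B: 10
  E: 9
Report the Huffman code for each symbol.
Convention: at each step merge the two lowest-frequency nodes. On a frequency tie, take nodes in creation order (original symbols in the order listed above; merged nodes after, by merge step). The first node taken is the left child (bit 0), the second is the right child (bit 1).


Huffman tree construction:
Step 1: Merge E(9) + B(10) = 19
Step 2: Merge (E+B)(19) + A(21) = 40
Step 3: Merge I(24) + ((E+B)+A)(40) = 64
Read each symbol's code off the tree from the root (left child = 0, right child = 1).

Codes:
  I: 0 (length 1)
  A: 11 (length 2)
  B: 101 (length 3)
  E: 100 (length 3)
Average code length: 123/64 = 1.9219 bits/symbol


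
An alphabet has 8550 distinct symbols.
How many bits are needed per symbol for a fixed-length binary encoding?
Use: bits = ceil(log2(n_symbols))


log2(8550) = 13.0617
Bracket: 2^13 = 8192 < 8550 <= 2^14 = 16384
So ceil(log2(8550)) = 14

bits = ceil(log2(8550)) = ceil(13.0617) = 14 bits


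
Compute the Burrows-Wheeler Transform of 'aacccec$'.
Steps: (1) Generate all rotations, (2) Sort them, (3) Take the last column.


Rotations (sorted):
  0: $aacccec -> last char: c
  1: aacccec$ -> last char: $
  2: acccec$a -> last char: a
  3: c$aaccce -> last char: e
  4: cccec$aa -> last char: a
  5: ccec$aac -> last char: c
  6: cec$aacc -> last char: c
  7: ec$aaccc -> last char: c


BWT = c$aeaccc


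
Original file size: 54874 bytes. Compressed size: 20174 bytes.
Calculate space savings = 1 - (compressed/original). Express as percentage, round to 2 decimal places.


ratio = compressed/original = 20174/54874 = 0.367642
savings = 1 - ratio = 1 - 0.367642 = 0.632358
as a percentage: 0.632358 * 100 = 63.24%

Space savings = 1 - 20174/54874 = 63.24%


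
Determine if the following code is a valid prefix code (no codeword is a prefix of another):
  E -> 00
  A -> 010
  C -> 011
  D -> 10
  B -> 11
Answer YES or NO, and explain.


Checking each pair (does one codeword prefix another?):
  E='00' vs A='010': no prefix
  E='00' vs C='011': no prefix
  E='00' vs D='10': no prefix
  E='00' vs B='11': no prefix
  A='010' vs E='00': no prefix
  A='010' vs C='011': no prefix
  A='010' vs D='10': no prefix
  A='010' vs B='11': no prefix
  C='011' vs E='00': no prefix
  C='011' vs A='010': no prefix
  C='011' vs D='10': no prefix
  C='011' vs B='11': no prefix
  D='10' vs E='00': no prefix
  D='10' vs A='010': no prefix
  D='10' vs C='011': no prefix
  D='10' vs B='11': no prefix
  B='11' vs E='00': no prefix
  B='11' vs A='010': no prefix
  B='11' vs C='011': no prefix
  B='11' vs D='10': no prefix
No violation found over all pairs.

YES -- this is a valid prefix code. No codeword is a prefix of any other codeword.
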